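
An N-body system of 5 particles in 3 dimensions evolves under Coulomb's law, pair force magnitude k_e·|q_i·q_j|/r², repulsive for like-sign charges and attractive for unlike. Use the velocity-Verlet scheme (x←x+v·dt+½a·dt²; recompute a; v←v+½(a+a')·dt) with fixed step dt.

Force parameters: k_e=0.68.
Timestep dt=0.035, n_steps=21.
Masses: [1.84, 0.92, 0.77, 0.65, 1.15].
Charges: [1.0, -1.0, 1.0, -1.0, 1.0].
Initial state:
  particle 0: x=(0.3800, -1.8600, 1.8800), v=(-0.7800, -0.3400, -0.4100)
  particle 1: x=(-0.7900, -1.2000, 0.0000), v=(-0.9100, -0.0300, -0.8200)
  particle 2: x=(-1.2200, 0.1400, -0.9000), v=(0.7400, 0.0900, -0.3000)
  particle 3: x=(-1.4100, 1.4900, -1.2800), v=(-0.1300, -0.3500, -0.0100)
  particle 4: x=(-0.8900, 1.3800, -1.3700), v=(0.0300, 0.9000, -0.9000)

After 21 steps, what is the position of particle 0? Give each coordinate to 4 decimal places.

(-0.1996, -2.1088, 1.5703)

step 0: x0=(0.3800, -1.8600, 1.8800) x1=(-0.7900, -1.2000, 0.0000) x2=(-1.2200, 0.1400, -0.9000) x3=(-1.4100, 1.4900, -1.2800) x4=(-0.8900, 1.3800, -1.3700)
step 1: x0=(0.3527, -1.8719, 1.8656) x1=(-0.8218, -1.2009, -0.0287) x2=(-1.1942, 0.1430, -0.9104) x3=(-1.4124, 1.4770, -1.2806) x4=(-0.8901, 1.4119, -1.4013)
step 2: x0=(0.3253, -1.8838, 1.8512) x1=(-0.8537, -1.2017, -0.0575) x2=(-1.1685, 0.1458, -0.9206) x3=(-1.4104, 1.4630, -1.2821) x4=(-0.8925, 1.4444, -1.4323)
step 3: x0=(0.2980, -1.8957, 1.8368) x1=(-0.8854, -1.2021, -0.0863) x2=(-1.1430, 0.1482, -0.9306) x3=(-1.4041, 1.4483, -1.2847) x4=(-0.8973, 1.4772, -1.4626)
step 4: x0=(0.2706, -1.9076, 1.8223) x1=(-0.9172, -1.2024, -0.1152) x2=(-1.1176, 0.1505, -0.9404) x3=(-1.3935, 1.4333, -1.2886) x4=(-0.9044, 1.5102, -1.4922)
step 5: x0=(0.2431, -1.9194, 1.8077) x1=(-0.9489, -1.2024, -0.1441) x2=(-1.0924, 0.1526, -0.9500) x3=(-1.3787, 1.4183, -1.2940) x4=(-0.9137, 1.5431, -1.5210)
step 6: x0=(0.2157, -1.9313, 1.7931) x1=(-0.9805, -1.2021, -0.1731) x2=(-1.0674, 0.1544, -0.9594) x3=(-1.3598, 1.4039, -1.3012) x4=(-0.9253, 1.5756, -1.5487)
step 7: x0=(0.1882, -1.9432, 1.7785) x1=(-1.0120, -1.2016, -0.2022) x2=(-1.0425, 0.1561, -0.9686) x3=(-1.3370, 1.3903, -1.3103) x4=(-0.9389, 1.6075, -1.5754)
step 8: x0=(0.1606, -1.9550, 1.7639) x1=(-1.0435, -1.2008, -0.2313) x2=(-1.0179, 0.1576, -0.9777) x3=(-1.3105, 1.3781, -1.3217) x4=(-0.9545, 1.6386, -1.6008)
step 9: x0=(0.1331, -1.9669, 1.7492) x1=(-1.0749, -1.1998, -0.2604) x2=(-0.9934, 0.1590, -0.9866) x3=(-1.2806, 1.3676, -1.3354) x4=(-0.9720, 1.6685, -1.6249)
step 10: x0=(0.1055, -1.9787, 1.7345) x1=(-1.1061, -1.1985, -0.2896) x2=(-0.9691, 0.1603, -0.9954) x3=(-1.2477, 1.3593, -1.3515) x4=(-0.9910, 1.6971, -1.6476)
step 11: x0=(0.0779, -1.9906, 1.7197) x1=(-1.1373, -1.1970, -0.3189) x2=(-0.9451, 0.1615, -1.0040) x3=(-1.2122, 1.3535, -1.3703) x4=(-1.0114, 1.7241, -1.6689)
step 12: x0=(0.0503, -2.0024, 1.7049) x1=(-1.1683, -1.1952, -0.3482) x2=(-0.9212, 0.1626, -1.0126) x3=(-1.1747, 1.3505, -1.3915) x4=(-1.0329, 1.7493, -1.6886)
step 13: x0=(0.0226, -2.0142, 1.6901) x1=(-1.1992, -1.1931, -0.3775) x2=(-0.8976, 0.1637, -1.0211) x3=(-1.1358, 1.3506, -1.4154) x4=(-1.0551, 1.7726, -1.7069)
step 14: x0=(-0.0051, -2.0261, 1.6752) x1=(-1.2299, -1.1907, -0.4069) x2=(-0.8741, 0.1646, -1.0295) x3=(-1.0959, 1.3539, -1.4417) x4=(-1.0778, 1.7940, -1.7238)
step 15: x0=(-0.0328, -2.0379, 1.6603) x1=(-1.2605, -1.1881, -0.4363) x2=(-0.8509, 0.1656, -1.0379) x3=(-1.0557, 1.3606, -1.4702) x4=(-1.1006, 1.8132, -1.7393)
step 16: x0=(-0.0605, -2.0497, 1.6454) x1=(-1.2910, -1.1853, -0.4657) x2=(-0.8278, 0.1665, -1.0463) x3=(-1.0157, 1.3706, -1.5009) x4=(-1.1232, 1.8304, -1.7536)
step 17: x0=(-0.0883, -2.0615, 1.6304) x1=(-1.3212, -1.1821, -0.4952) x2=(-0.8050, 0.1673, -1.0546) x3=(-0.9765, 1.3838, -1.5335) x4=(-1.1454, 1.8456, -1.7667)
step 18: x0=(-0.1161, -2.0734, 1.6154) x1=(-1.3513, -1.1788, -0.5246) x2=(-0.7823, 0.1681, -1.0630) x3=(-0.9385, 1.4001, -1.5676) x4=(-1.1669, 1.8589, -1.7789)
step 19: x0=(-0.1439, -2.0852, 1.6004) x1=(-1.3812, -1.1751, -0.5541) x2=(-0.7599, 0.1688, -1.0714) x3=(-0.9021, 1.4193, -1.6032) x4=(-1.1874, 1.8703, -1.7902)
step 20: x0=(-0.1717, -2.0970, 1.5853) x1=(-1.4109, -1.1713, -0.5836) x2=(-0.7376, 0.1695, -1.0798) x3=(-0.8677, 1.4413, -1.6397) x4=(-1.2068, 1.8801, -1.8009)
step 21: x0=(-0.1996, -2.1088, 1.5703) x1=(-1.4404, -1.1672, -0.6131) x2=(-0.7155, 0.1701, -1.0882) x3=(-0.8353, 1.4656, -1.6772) x4=(-1.2251, 1.8884, -1.8110)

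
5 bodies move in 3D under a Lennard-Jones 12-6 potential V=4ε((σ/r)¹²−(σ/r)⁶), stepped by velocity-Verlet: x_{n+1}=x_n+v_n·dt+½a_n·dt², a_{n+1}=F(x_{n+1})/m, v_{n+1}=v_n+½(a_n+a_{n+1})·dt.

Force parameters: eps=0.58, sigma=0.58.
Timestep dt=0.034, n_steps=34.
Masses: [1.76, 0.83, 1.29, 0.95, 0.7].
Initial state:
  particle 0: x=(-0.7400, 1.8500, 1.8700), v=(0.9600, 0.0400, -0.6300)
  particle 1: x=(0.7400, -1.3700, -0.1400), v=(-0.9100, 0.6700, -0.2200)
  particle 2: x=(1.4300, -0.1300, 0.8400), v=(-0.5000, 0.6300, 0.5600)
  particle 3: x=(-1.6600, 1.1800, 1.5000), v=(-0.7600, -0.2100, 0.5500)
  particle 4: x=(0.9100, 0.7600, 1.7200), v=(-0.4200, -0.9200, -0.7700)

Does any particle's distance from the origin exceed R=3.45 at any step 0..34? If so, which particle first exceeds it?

no

step 0: x0=(-0.7400, 1.8500, 1.8700) x1=(0.7400, -1.3700, -0.1400) x2=(1.4300, -0.1300, 0.8400) x3=(-1.6600, 1.1800, 1.5000) x4=(0.9100, 0.7600, 1.7200)
step 1: x0=(-0.7074, 1.8513, 1.8486) x1=(0.7091, -1.3472, -0.1475) x2=(1.4130, -0.1086, 0.8591) x3=(-1.6858, 1.1729, 1.5187) x4=(0.8957, 0.7287, 1.6938)
step 2: x0=(-0.6749, 1.8526, 1.8271) x1=(0.6781, -1.3244, -0.1549) x2=(1.3959, -0.0871, 0.8782) x3=(-1.7114, 1.1659, 1.5375) x4=(0.8815, 0.6973, 1.6675)
step 3: x0=(-0.6424, 1.8539, 1.8056) x1=(0.6472, -1.3016, -0.1624) x2=(1.3788, -0.0655, 0.8973) x3=(-1.7370, 1.1589, 1.5563) x4=(0.8674, 0.6658, 1.6410)
step 4: x0=(-0.6099, 1.8551, 1.7842) x1=(0.6163, -1.2788, -0.1698) x2=(1.3617, -0.0439, 0.9166) x3=(-1.7625, 1.1520, 1.5751) x4=(0.8534, 0.6340, 1.6144)
step 5: x0=(-0.5775, 1.8563, 1.7627) x1=(0.5854, -1.2560, -0.1773) x2=(1.3444, -0.0221, 0.9360) x3=(-1.7879, 1.1452, 1.5939) x4=(0.8396, 0.6021, 1.5875)
step 6: x0=(-0.5451, 1.8575, 1.7412) x1=(0.5545, -1.2331, -0.1847) x2=(1.3269, -0.0001, 0.9556) x3=(-1.8133, 1.1383, 1.6127) x4=(0.8260, 0.5697, 1.5602)
step 7: x0=(-0.5127, 1.8587, 1.7197) x1=(0.5236, -1.2103, -0.1922) x2=(1.3092, 0.0222, 0.9756) x3=(-1.8386, 1.1315, 1.6316) x4=(0.8130, 0.5368, 1.5323)
step 8: x0=(-0.4803, 1.8598, 1.6982) x1=(0.4927, -1.1874, -0.1996) x2=(1.2910, 0.0449, 0.9960) x3=(-1.8639, 1.1247, 1.6504) x4=(0.8008, 0.5030, 1.5034)
step 9: x0=(-0.4479, 1.8610, 1.6767) x1=(0.4618, -1.1646, -0.2070) x2=(1.2721, 0.0684, 1.0173) x3=(-1.8892, 1.1179, 1.6692) x4=(0.7900, 0.4680, 1.4732)
step 10: x0=(-0.4156, 1.8621, 1.6552) x1=(0.4309, -1.1417, -0.2144) x2=(1.2520, 0.0927, 1.0395) x3=(-1.9145, 1.1112, 1.6881) x4=(0.7812, 0.4312, 1.4409)
step 11: x0=(-0.3832, 1.8632, 1.6337) x1=(0.4000, -1.1189, -0.2218) x2=(1.2305, 0.1181, 1.0630) x3=(-1.9397, 1.1044, 1.7069) x4=(0.7750, 0.3926, 1.4065)
step 12: x0=(-0.3509, 1.8643, 1.6122) x1=(0.3691, -1.0960, -0.2292) x2=(1.2106, 0.1426, 1.0853) x3=(-1.9649, 1.0976, 1.7257) x4=(0.7660, 0.3557, 1.3742)
step 13: x0=(-0.3185, 1.8655, 1.5907) x1=(0.3382, -1.0731, -0.2366) x2=(1.2127, 0.1565, 1.0933) x3=(-1.9902, 1.0909, 1.7446) x4=(0.7163, 0.3383, 1.3683)
step 14: x0=(-0.2862, 1.8666, 1.5692) x1=(0.3073, -1.0502, -0.2440) x2=(1.2252, 0.1666, 1.0955) x3=(-2.0154, 1.0841, 1.7634) x4=(0.6475, 0.3279, 1.3730)
step 15: x0=(-0.2538, 1.8677, 1.5477) x1=(0.2764, -1.0273, -0.2513) x2=(1.2371, 0.1768, 1.0981) x3=(-2.0406, 1.0774, 1.7822) x4=(0.5798, 0.3171, 1.3772)
step 16: x0=(-0.2215, 1.8688, 1.5262) x1=(0.2456, -1.0044, -0.2587) x2=(1.2470, 0.1875, 1.1014) x3=(-2.0658, 1.0706, 1.8011) x4=(0.5157, 0.3057, 1.3798)
step 17: x0=(-0.1891, 1.8699, 1.5047) x1=(0.2147, -0.9815, -0.2661) x2=(1.2553, 0.1984, 1.1054) x3=(-2.0910, 1.0639, 1.8199) x4=(0.4545, 0.2938, 1.3813)
step 18: x0=(-0.1568, 1.8709, 1.4832) x1=(0.1838, -0.9586, -0.2734) x2=(1.2626, 0.2095, 1.1097) x3=(-2.1162, 1.0571, 1.8387) x4=(0.3953, 0.2816, 1.3821)
step 19: x0=(-0.1244, 1.8720, 1.4617) x1=(0.1529, -0.9357, -0.2808) x2=(1.2691, 0.2206, 1.1142) x3=(-2.1413, 1.0504, 1.8575) x4=(0.3374, 0.2694, 1.3825)
step 20: x0=(-0.0921, 1.8731, 1.4402) x1=(0.1221, -0.9128, -0.2881) x2=(1.2751, 0.2317, 1.1189) x3=(-2.1665, 1.0436, 1.8764) x4=(0.2805, 0.2571, 1.3827)
step 21: x0=(-0.0597, 1.8741, 1.4187) x1=(0.0912, -0.8899, -0.2955) x2=(1.2808, 0.2429, 1.1237) x3=(-2.1917, 1.0369, 1.8952) x4=(0.2242, 0.2448, 1.3826)
step 22: x0=(-0.0273, 1.8751, 1.3972) x1=(0.0603, -0.8670, -0.3028) x2=(1.2862, 0.2540, 1.1286) x3=(-2.2169, 1.0301, 1.9140) x4=(0.1684, 0.2326, 1.3824)
step 23: x0=(0.0050, 1.8762, 1.3757) x1=(0.0295, -0.8440, -0.3101) x2=(1.2914, 0.2652, 1.1335) x3=(-2.2421, 1.0234, 1.9328) x4=(0.1128, 0.2204, 1.3822)
step 24: x0=(0.0374, 1.8772, 1.3542) x1=(-0.0014, -0.8211, -0.3175) x2=(1.2965, 0.2763, 1.1384) x3=(-2.2672, 1.0166, 1.9517) x4=(0.0575, 0.2082, 1.3819)
step 25: x0=(0.0697, 1.8782, 1.3327) x1=(-0.0322, -0.7982, -0.3248) x2=(1.3015, 0.2875, 1.1433) x3=(-2.2924, 1.0099, 1.9705) x4=(0.0024, 0.1960, 1.3816)
step 26: x0=(0.1021, 1.8792, 1.3112) x1=(-0.0631, -0.7752, -0.3321) x2=(1.3064, 0.2986, 1.1482) x3=(-2.3176, 1.0032, 1.9893) x4=(-0.0527, 0.1839, 1.3812)
step 27: x0=(0.1345, 1.8801, 1.2897) x1=(-0.0939, -0.7523, -0.3394) x2=(1.3113, 0.3097, 1.1532) x3=(-2.3428, 0.9964, 2.0081) x4=(-0.1076, 0.1718, 1.3808)
step 28: x0=(0.1668, 1.8811, 1.2682) x1=(-0.1248, -0.7293, -0.3467) x2=(1.3162, 0.3209, 1.1581) x3=(-2.3679, 0.9897, 2.0270) x4=(-0.1625, 0.1597, 1.3804)
step 29: x0=(0.1992, 1.8820, 1.2467) x1=(-0.1557, -0.7064, -0.3539) x2=(1.3210, 0.3320, 1.1631) x3=(-2.3931, 0.9829, 2.0458) x4=(-0.2173, 0.1477, 1.3800)
step 30: x0=(0.2316, 1.8830, 1.2252) x1=(-0.1865, -0.6834, -0.3612) x2=(1.3258, 0.3431, 1.1681) x3=(-2.4182, 0.9762, 2.0646) x4=(-0.2721, 0.1356, 1.3796)
step 31: x0=(0.2639, 1.8839, 1.2037) x1=(-0.2174, -0.6604, -0.3685) x2=(1.3306, 0.3543, 1.1730) x3=(-2.4434, 0.9694, 2.0834) x4=(-0.3268, 0.1236, 1.3791)
step 32: x0=(0.2963, 1.8849, 1.1822) x1=(-0.2482, -0.6375, -0.3757) x2=(1.3353, 0.3654, 1.1780) x3=(-2.4686, 0.9627, 2.1022) x4=(-0.3816, 0.1116, 1.3787)
step 33: x0=(0.3287, 1.8858, 1.1607) x1=(-0.2791, -0.6145, -0.3830) x2=(1.3401, 0.3766, 1.1829) x3=(-2.4937, 0.9559, 2.1211) x4=(-0.4363, 0.0996, 1.3782)
step 34: x0=(0.3611, 1.8867, 1.1392) x1=(-0.3099, -0.5915, -0.3902) x2=(1.3448, 0.3877, 1.1879) x3=(-2.5189, 0.9492, 2.1399) x4=(-0.4910, 0.0875, 1.3777)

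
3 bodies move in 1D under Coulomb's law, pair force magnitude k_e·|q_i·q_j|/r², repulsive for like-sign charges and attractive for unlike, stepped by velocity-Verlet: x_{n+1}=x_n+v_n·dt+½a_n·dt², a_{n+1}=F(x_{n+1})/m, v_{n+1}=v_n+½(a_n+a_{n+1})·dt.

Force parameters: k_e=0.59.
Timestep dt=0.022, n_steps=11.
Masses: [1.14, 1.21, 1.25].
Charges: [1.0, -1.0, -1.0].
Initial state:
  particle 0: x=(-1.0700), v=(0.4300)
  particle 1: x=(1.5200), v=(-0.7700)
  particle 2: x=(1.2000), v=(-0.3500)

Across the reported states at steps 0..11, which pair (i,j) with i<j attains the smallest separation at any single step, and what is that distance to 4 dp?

pair (1,2), distance 0.3108

step 0: x0=(-1.0700) x1=(1.5200) x2=(1.2000)
step 1: x0=(-1.0605) x1=(1.5042) x2=(1.1912)
step 2: x0=(-1.0509) x1=(1.4908) x2=(1.1799)
step 3: x0=(-1.0412) x1=(1.4797) x2=(1.1663)
step 4: x0=(-1.0315) x1=(1.4711) x2=(1.1503)
step 5: x0=(-1.0216) x1=(1.4647) x2=(1.1321)
step 6: x0=(-1.0116) x1=(1.4604) x2=(1.1117)
step 7: x0=(-1.0016) x1=(1.4580) x2=(1.0894)
step 8: x0=(-0.9914) x1=(1.4572) x2=(1.0653)
step 9: x0=(-0.9812) x1=(1.4580) x2=(1.0397)
step 10: x0=(-0.9708) x1=(1.4601) x2=(1.0128)
step 11: x0=(-0.9604) x1=(1.4634) x2=(0.9846)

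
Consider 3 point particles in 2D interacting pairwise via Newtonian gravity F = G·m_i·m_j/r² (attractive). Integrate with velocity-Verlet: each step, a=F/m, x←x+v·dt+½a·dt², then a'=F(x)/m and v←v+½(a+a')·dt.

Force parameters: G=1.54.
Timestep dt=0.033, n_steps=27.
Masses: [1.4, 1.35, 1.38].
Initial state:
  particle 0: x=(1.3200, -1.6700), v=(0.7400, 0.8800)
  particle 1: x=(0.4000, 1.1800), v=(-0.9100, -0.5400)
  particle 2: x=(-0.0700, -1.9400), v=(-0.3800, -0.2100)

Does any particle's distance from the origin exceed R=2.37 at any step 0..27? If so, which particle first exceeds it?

no

step 0: x0=(1.3200, -1.6700) x1=(0.4000, 1.1800) x2=(-0.0700, -1.9400)
step 1: x0=(1.3438, -1.6409) x1=(0.3700, 1.1619) x2=(-0.0819, -1.9467)
step 2: x0=(1.3665, -1.6119) x1=(0.3400, 1.1434) x2=(-0.0928, -1.9530)
step 3: x0=(1.3881, -1.5828) x1=(0.3101, 1.1244) x2=(-0.1026, -1.9587)
step 4: x0=(1.4086, -1.5537) x1=(0.2803, 1.1048) x2=(-0.1114, -1.9640)
step 5: x0=(1.4281, -1.5246) x1=(0.2506, 1.0848) x2=(-0.1192, -1.9689)
step 6: x0=(1.4466, -1.4955) x1=(0.2209, 1.0643) x2=(-0.1262, -1.9732)
step 7: x0=(1.4642, -1.4664) x1=(0.1914, 1.0432) x2=(-0.1322, -1.9770)
step 8: x0=(1.4809, -1.4373) x1=(0.1619, 1.0217) x2=(-0.1375, -1.9804)
step 9: x0=(1.4967, -1.4082) x1=(0.1326, 0.9996) x2=(-0.1420, -1.9832)
step 10: x0=(1.5117, -1.3791) x1=(0.1034, 0.9770) x2=(-0.1457, -1.9856)
step 11: x0=(1.5257, -1.3500) x1=(0.0743, 0.9539) x2=(-0.1487, -1.9874)
step 12: x0=(1.5390, -1.3209) x1=(0.0454, 0.9302) x2=(-0.1510, -1.9887)
step 13: x0=(1.5514, -1.2918) x1=(0.0167, 0.9061) x2=(-0.1526, -1.9894)
step 14: x0=(1.5630, -1.2627) x1=(-0.0119, 0.8813) x2=(-0.1535, -1.9897)
step 15: x0=(1.5738, -1.2335) x1=(-0.0403, 0.8560) x2=(-0.1539, -1.9894)
step 16: x0=(1.5838, -1.2044) x1=(-0.0685, 0.8302) x2=(-0.1536, -1.9886)
step 17: x0=(1.5930, -1.1753) x1=(-0.0965, 0.8038) x2=(-0.1527, -1.9872)
step 18: x0=(1.6014, -1.1462) x1=(-0.1243, 0.7769) x2=(-0.1512, -1.9852)
step 19: x0=(1.6091, -1.1171) x1=(-0.1519, 0.7493) x2=(-0.1491, -1.9827)
step 20: x0=(1.6160, -1.0881) x1=(-0.1792, 0.7213) x2=(-0.1466, -1.9796)
step 21: x0=(1.6221, -1.0590) x1=(-0.2062, 0.6926) x2=(-0.1434, -1.9759)
step 22: x0=(1.6274, -1.0300) x1=(-0.2330, 0.6634) x2=(-0.1398, -1.9717)
step 23: x0=(1.6320, -1.0010) x1=(-0.2595, 0.6335) x2=(-0.1356, -1.9668)
step 24: x0=(1.6358, -0.9721) x1=(-0.2857, 0.6031) x2=(-0.1310, -1.9614)
step 25: x0=(1.6388, -0.9432) x1=(-0.3116, 0.5721) x2=(-0.1259, -1.9553)
step 26: x0=(1.6410, -0.9143) x1=(-0.3371, 0.5405) x2=(-0.1203, -1.9485)
step 27: x0=(1.6424, -0.8855) x1=(-0.3623, 0.5083) x2=(-0.1143, -1.9412)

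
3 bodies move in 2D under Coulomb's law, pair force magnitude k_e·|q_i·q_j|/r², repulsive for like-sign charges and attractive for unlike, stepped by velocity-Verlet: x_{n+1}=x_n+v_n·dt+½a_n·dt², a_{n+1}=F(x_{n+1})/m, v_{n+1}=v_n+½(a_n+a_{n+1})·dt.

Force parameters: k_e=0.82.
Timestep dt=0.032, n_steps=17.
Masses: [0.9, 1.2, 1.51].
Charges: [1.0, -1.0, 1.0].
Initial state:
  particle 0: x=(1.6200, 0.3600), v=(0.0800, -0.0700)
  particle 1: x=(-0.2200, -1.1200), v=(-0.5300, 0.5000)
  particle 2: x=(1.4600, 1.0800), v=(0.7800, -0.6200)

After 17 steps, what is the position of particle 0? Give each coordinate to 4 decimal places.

(1.6608, 0.0342)

step 0: x0=(1.6200, 0.3600) x1=(-0.2200, -1.1200) x2=(1.4600, 1.0800)
step 1: x0=(1.6227, 0.3569) x1=(-0.2369, -1.1039) x2=(1.4848, 1.0606)
step 2: x0=(1.6256, 0.3519) x1=(-0.2536, -1.0877) x2=(1.5094, 1.0423)
step 3: x0=(1.6287, 0.3449) x1=(-0.2702, -1.0713) x2=(1.5337, 1.0250)
step 4: x0=(1.6319, 0.3358) x1=(-0.2866, -1.0548) x2=(1.5579, 1.0088)
step 5: x0=(1.6352, 0.3246) x1=(-0.3028, -1.0382) x2=(1.5818, 0.9937)
step 6: x0=(1.6385, 0.3113) x1=(-0.3189, -1.0214) x2=(1.6056, 0.9799)
step 7: x0=(1.6418, 0.2958) x1=(-0.3348, -1.0044) x2=(1.6293, 0.9672)
step 8: x0=(1.6450, 0.2781) x1=(-0.3506, -0.9874) x2=(1.6529, 0.9557)
step 9: x0=(1.6481, 0.2584) x1=(-0.3662, -0.9702) x2=(1.6765, 0.9454)
step 10: x0=(1.6509, 0.2365) x1=(-0.3816, -0.9529) x2=(1.7001, 0.9362)
step 11: x0=(1.6534, 0.2127) x1=(-0.3968, -0.9354) x2=(1.7237, 0.9281)
step 12: x0=(1.6556, 0.1870) x1=(-0.4119, -0.9179) x2=(1.7473, 0.9210)
step 13: x0=(1.6575, 0.1595) x1=(-0.4268, -0.9002) x2=(1.7711, 0.9148)
step 14: x0=(1.6590, 0.1304) x1=(-0.4415, -0.8824) x2=(1.7949, 0.9096)
step 15: x0=(1.6600, 0.0997) x1=(-0.4560, -0.8645) x2=(1.8188, 0.9052)
step 16: x0=(1.6606, 0.0676) x1=(-0.4703, -0.8465) x2=(1.8428, 0.9015)
step 17: x0=(1.6608, 0.0342) x1=(-0.4844, -0.8284) x2=(1.8670, 0.8986)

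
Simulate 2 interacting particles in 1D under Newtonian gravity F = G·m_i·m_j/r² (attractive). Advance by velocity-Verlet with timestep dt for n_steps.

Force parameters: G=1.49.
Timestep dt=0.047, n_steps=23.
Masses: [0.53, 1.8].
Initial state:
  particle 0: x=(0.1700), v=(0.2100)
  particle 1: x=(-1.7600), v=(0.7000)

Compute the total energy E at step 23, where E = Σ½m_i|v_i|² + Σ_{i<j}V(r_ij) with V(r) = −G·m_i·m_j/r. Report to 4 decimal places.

step 0: x0=(0.1700) x1=(-1.7600)
step 1: x0=(0.1791) x1=(-1.7269)
step 2: x0=(0.1865) x1=(-1.6933)
step 3: x0=(0.1923) x1=(-1.6591)
step 4: x0=(0.1963) x1=(-1.6245)
step 5: x0=(0.1986) x1=(-1.5894)
step 6: x0=(0.1990) x1=(-1.5537)
step 7: x0=(0.1974) x1=(-1.5174)
step 8: x0=(0.1939) x1=(-1.4806)
step 9: x0=(0.1882) x1=(-1.4431)
step 10: x0=(0.1804) x1=(-1.4050)
step 11: x0=(0.1701) x1=(-1.3662)
step 12: x0=(0.1574) x1=(-1.3266)
step 13: x0=(0.1419) x1=(-1.2863)
step 14: x0=(0.1236) x1=(-1.2450)
step 15: x0=(0.1021) x1=(-1.2029)
step 16: x0=(0.0771) x1=(-1.1597)
step 17: x0=(0.0482) x1=(-1.1154)
step 18: x0=(0.0150) x1=(-1.0698)
step 19: x0=(-0.0233) x1=(-1.0228)
step 20: x0=(-0.0675) x1=(-0.9739)
step 21: x0=(-0.1189) x1=(-0.9230)
step 22: x0=(-0.1795) x1=(-0.8694)
step 23: x0=(-0.2525) x1=(-0.8121)
step 0 velocities: v0=(0.2100) v1=(0.7000)
step 0: KE=0.4527, PE=-0.7365, E=-0.2838
step 23 velocities: v0=(-1.7550) v1=(1.2786)
step 23: KE=2.2874, PE=-2.5403, E=-0.2529

-0.2529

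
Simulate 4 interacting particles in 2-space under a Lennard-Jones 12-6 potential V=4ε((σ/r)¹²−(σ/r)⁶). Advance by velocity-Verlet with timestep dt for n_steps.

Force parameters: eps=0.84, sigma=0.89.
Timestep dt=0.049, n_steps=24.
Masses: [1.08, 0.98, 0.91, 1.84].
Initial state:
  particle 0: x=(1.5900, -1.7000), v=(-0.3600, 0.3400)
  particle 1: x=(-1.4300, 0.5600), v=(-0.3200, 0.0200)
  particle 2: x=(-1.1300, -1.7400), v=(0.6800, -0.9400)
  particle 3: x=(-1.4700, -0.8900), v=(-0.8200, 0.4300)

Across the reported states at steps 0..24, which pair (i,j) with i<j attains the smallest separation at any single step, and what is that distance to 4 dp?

pair (1,3), distance 0.8996

step 0: x0=(1.5900, -1.7000) x1=(-1.4300, 0.5600) x2=(-1.1300, -1.7400) x3=(-1.4700, -0.8900)
step 1: x0=(1.5723, -1.6833) x1=(-1.4457, 0.5601) x2=(-1.0904, -1.8017) x3=(-1.5133, -0.8607)
step 2: x0=(1.5547, -1.6667) x1=(-1.4615, 0.5584) x2=(-1.0523, -1.8599) x3=(-1.5557, -0.8322)
step 3: x0=(1.5369, -1.6500) x1=(-1.4774, 0.5545) x2=(-1.0167, -1.9130) x3=(-1.5969, -0.8051)
step 4: x0=(1.5192, -1.6333) x1=(-1.4935, 0.5483) x2=(-0.9830, -1.9624) x3=(-1.6369, -0.7785)
step 5: x0=(1.5014, -1.6167) x1=(-1.5099, 0.5393) x2=(-0.9505, -2.0093) x3=(-1.6762, -0.7517)
step 6: x0=(1.4835, -1.6000) x1=(-1.5266, 0.5273) x2=(-0.9189, -2.0548) x3=(-1.7149, -0.7240)
step 7: x0=(1.4657, -1.5834) x1=(-1.5439, 0.5116) x2=(-0.8878, -2.0992) x3=(-1.7530, -0.6949)
step 8: x0=(1.4477, -1.5667) x1=(-1.5619, 0.4919) x2=(-0.8571, -2.1430) x3=(-1.7904, -0.6639)
step 9: x0=(1.4297, -1.5501) x1=(-1.5809, 0.4673) x2=(-0.8266, -2.1863) x3=(-1.8273, -0.6306)
step 10: x0=(1.4116, -1.5335) x1=(-1.6010, 0.4373) x2=(-0.7962, -2.2292) x3=(-1.8634, -0.5945)
step 11: x0=(1.3935, -1.5169) x1=(-1.6224, 0.4024) x2=(-0.7658, -2.2719) x3=(-1.8988, -0.5560)
step 12: x0=(1.3753, -1.5003) x1=(-1.6437, 0.3678) x2=(-0.7355, -2.3144) x3=(-1.9342, -0.5177)
step 13: x0=(1.3570, -1.4837) x1=(-1.6584, 0.3529) x2=(-0.7052, -2.3568) x3=(-1.9729, -0.4899)
step 14: x0=(1.3387, -1.4672) x1=(-1.6575, 0.3802) x2=(-0.6749, -2.3991) x3=(-2.0201, -0.4847)
step 15: x0=(1.3203, -1.4507) x1=(-1.6496, 0.4239) x2=(-0.6445, -2.4412) x3=(-2.0709, -0.4882)
step 16: x0=(1.3017, -1.4342) x1=(-1.6421, 0.4669) x2=(-0.6141, -2.4833) x3=(-2.1215, -0.4914)
step 17: x0=(1.2831, -1.4178) x1=(-1.6369, 0.5051) x2=(-0.5835, -2.5252) x3=(-2.1708, -0.4921)
step 18: x0=(1.2644, -1.4014) x1=(-1.6343, 0.5386) x2=(-0.5530, -2.5670) x3=(-2.2188, -0.4902)
step 19: x0=(1.2457, -1.3851) x1=(-1.6340, 0.5679) x2=(-0.5223, -2.6088) x3=(-2.2655, -0.4861)
step 20: x0=(1.2268, -1.3688) x1=(-1.6359, 0.5936) x2=(-0.4915, -2.6505) x3=(-2.3110, -0.4802)
step 21: x0=(1.2078, -1.3526) x1=(-1.6396, 0.6163) x2=(-0.4607, -2.6920) x3=(-2.3556, -0.4727)
step 22: x0=(1.1888, -1.3364) x1=(-1.6451, 0.6365) x2=(-0.4298, -2.7335) x3=(-2.3992, -0.4638)
step 23: x0=(1.1696, -1.3204) x1=(-1.6520, 0.6544) x2=(-0.3987, -2.7749) x3=(-2.4420, -0.4537)
step 24: x0=(1.1504, -1.3044) x1=(-1.6603, 0.6704) x2=(-0.3676, -2.8162) x3=(-2.4841, -0.4426)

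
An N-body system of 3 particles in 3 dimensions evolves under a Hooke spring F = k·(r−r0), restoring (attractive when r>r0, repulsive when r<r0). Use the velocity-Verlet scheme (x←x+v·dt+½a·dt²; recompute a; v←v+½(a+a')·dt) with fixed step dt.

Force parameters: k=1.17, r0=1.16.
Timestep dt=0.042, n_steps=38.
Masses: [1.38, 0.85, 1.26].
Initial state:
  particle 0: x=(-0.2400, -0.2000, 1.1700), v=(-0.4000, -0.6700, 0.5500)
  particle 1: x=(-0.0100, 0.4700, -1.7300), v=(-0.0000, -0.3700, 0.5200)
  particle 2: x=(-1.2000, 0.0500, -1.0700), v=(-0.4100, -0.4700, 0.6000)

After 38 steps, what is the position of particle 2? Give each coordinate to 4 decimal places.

step 0: x0=(-0.2400, -0.2000, 1.1700) x1=(-0.0100, 0.4700, -1.7300) x2=(-1.2000, 0.0500, -1.0700)
step 1: x0=(-0.2571, -0.2277, 1.1909) x1=(-0.0104, 0.4539, -1.7059) x2=(-1.2166, 0.0302, -1.0439)
step 2: x0=(-0.2747, -0.2546, 1.2074) x1=(-0.0118, 0.4365, -1.6771) x2=(-1.2320, 0.0103, -1.0162)
step 3: x0=(-0.2928, -0.2807, 1.2195) x1=(-0.0142, 0.4179, -1.6438) x2=(-1.2462, -0.0096, -0.9867)
step 4: x0=(-0.3114, -0.3059, 1.2273) x1=(-0.0176, 0.3981, -1.6058) x2=(-1.2592, -0.0297, -0.9556)
step 5: x0=(-0.3305, -0.3303, 1.2308) x1=(-0.0220, 0.3771, -1.5634) x2=(-1.2709, -0.0498, -0.9228)
step 6: x0=(-0.3500, -0.3538, 1.2302) x1=(-0.0275, 0.3547, -1.5167) x2=(-1.2815, -0.0700, -0.8885)
step 7: x0=(-0.3699, -0.3765, 1.2256) x1=(-0.0342, 0.3312, -1.4656) x2=(-1.2908, -0.0903, -0.8526)
step 8: x0=(-0.3902, -0.3984, 1.2171) x1=(-0.0419, 0.3064, -1.4104) x2=(-1.2990, -0.1107, -0.8153)
step 9: x0=(-0.4108, -0.4194, 1.2048) x1=(-0.0507, 0.2804, -1.3512) x2=(-1.3060, -0.1312, -0.7765)
step 10: x0=(-0.4318, -0.4396, 1.1890) x1=(-0.0607, 0.2533, -1.2882) x2=(-1.3119, -0.1518, -0.7364)
step 11: x0=(-0.4531, -0.4591, 1.1698) x1=(-0.0716, 0.2251, -1.2217) x2=(-1.3168, -0.1725, -0.6951)
step 12: x0=(-0.4747, -0.4778, 1.1474) x1=(-0.0837, 0.1958, -1.1518) x2=(-1.3207, -0.1932, -0.6525)
step 13: x0=(-0.4964, -0.4959, 1.1221) x1=(-0.0967, 0.1655, -1.0788) x2=(-1.3237, -0.2141, -0.6089)
step 14: x0=(-0.5184, -0.5132, 1.0941) x1=(-0.1106, 0.1342, -1.0029) x2=(-1.3259, -0.2350, -0.5642)
step 15: x0=(-0.5405, -0.5300, 1.0637) x1=(-0.1255, 0.1021, -0.9244) x2=(-1.3272, -0.2561, -0.5185)
step 16: x0=(-0.5628, -0.5461, 1.0311) x1=(-0.1411, 0.0691, -0.8436) x2=(-1.3279, -0.2772, -0.4721)
step 17: x0=(-0.5852, -0.5618, 0.9966) x1=(-0.1575, 0.0355, -0.7608) x2=(-1.3280, -0.2984, -0.4249)
step 18: x0=(-0.6076, -0.5769, 0.9604) x1=(-0.1745, 0.0012, -0.6763) x2=(-1.3276, -0.3197, -0.3771)
step 19: x0=(-0.6301, -0.5917, 0.9229) x1=(-0.1920, -0.0336, -0.5903) x2=(-1.3268, -0.3410, -0.3288)
step 20: x0=(-0.6525, -0.6062, 0.8843) x1=(-0.2100, -0.0689, -0.5032) x2=(-1.3256, -0.3625, -0.2801)
step 21: x0=(-0.6750, -0.6204, 0.8450) x1=(-0.2283, -0.1045, -0.4152) x2=(-1.3243, -0.3839, -0.2311)
step 22: x0=(-0.6974, -0.6344, 0.8051) x1=(-0.2468, -0.1404, -0.3266) x2=(-1.3229, -0.4055, -0.1819)
step 23: x0=(-0.7198, -0.6483, 0.7650) x1=(-0.2652, -0.1763, -0.2378) x2=(-1.3216, -0.4270, -0.1327)
step 24: x0=(-0.7421, -0.6622, 0.7249) x1=(-0.2836, -0.2123, -0.1488) x2=(-1.3204, -0.4486, -0.0836)
step 25: x0=(-0.7643, -0.6762, 0.6850) x1=(-0.3016, -0.2481, -0.0600) x2=(-1.3195, -0.4701, -0.0346)
step 26: x0=(-0.7865, -0.6904, 0.6457) x1=(-0.3192, -0.2837, 0.0284) x2=(-1.3190, -0.4916, 0.0141)
step 27: x0=(-0.8086, -0.7049, 0.6070) x1=(-0.3361, -0.3189, 0.1163) x2=(-1.3190, -0.5130, 0.0624)
step 28: x0=(-0.8307, -0.7198, 0.5690) x1=(-0.3520, -0.3535, 0.2037) x2=(-1.3197, -0.5343, 0.1103)
step 29: x0=(-0.8527, -0.7353, 0.5319) x1=(-0.3668, -0.3876, 0.2906) x2=(-1.3213, -0.5555, 0.1576)
step 30: x0=(-0.8747, -0.7514, 0.4955) x1=(-0.3802, -0.4208, 0.3770) x2=(-1.3237, -0.5765, 0.2043)
step 31: x0=(-0.8967, -0.7682, 0.4598) x1=(-0.3921, -0.4533, 0.4633) x2=(-1.3273, -0.5972, 0.2505)
step 32: x0=(-0.9185, -0.7858, 0.4244) x1=(-0.4023, -0.4849, 0.5496) x2=(-1.3320, -0.6176, 0.2962)
step 33: x0=(-0.9402, -0.8042, 0.3892) x1=(-0.4110, -0.5159, 0.6364) x2=(-1.3381, -0.6376, 0.3415)
step 34: x0=(-0.9614, -0.8234, 0.3538) x1=(-0.4183, -0.5462, 0.7238) x2=(-1.3455, -0.6572, 0.3866)
step 35: x0=(-0.9822, -0.8432, 0.3179) x1=(-0.4244, -0.5761, 0.8118) x2=(-1.3543, -0.6763, 0.4316)
step 36: x0=(-1.0023, -0.8637, 0.2815) x1=(-0.4295, -0.6056, 0.9006) x2=(-1.3644, -0.6951, 0.4769)
step 37: x0=(-1.0219, -0.8847, 0.2442) x1=(-0.4338, -0.6349, 0.9900) x2=(-1.3757, -0.7133, 0.5227)
step 38: x0=(-1.0409, -0.9061, 0.2062) x1=(-0.4377, -0.6641, 1.0798) x2=(-1.3879, -0.7312, 0.5690)

(-1.3879, -0.7312, 0.5690)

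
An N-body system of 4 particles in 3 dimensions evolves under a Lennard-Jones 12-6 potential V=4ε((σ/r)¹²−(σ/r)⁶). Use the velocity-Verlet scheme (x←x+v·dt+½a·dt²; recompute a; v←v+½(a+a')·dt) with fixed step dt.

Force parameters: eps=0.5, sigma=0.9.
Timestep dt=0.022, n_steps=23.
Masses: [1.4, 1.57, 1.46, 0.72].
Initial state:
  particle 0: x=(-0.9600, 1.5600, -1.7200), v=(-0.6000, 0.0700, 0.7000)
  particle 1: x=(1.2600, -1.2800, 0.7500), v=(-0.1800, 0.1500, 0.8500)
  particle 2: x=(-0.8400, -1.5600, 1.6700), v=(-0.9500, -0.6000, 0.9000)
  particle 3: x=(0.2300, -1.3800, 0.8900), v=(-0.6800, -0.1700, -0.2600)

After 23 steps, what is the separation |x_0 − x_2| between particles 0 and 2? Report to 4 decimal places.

step 0: x0=(-0.9600, 1.5600, -1.7200) x1=(1.2600, -1.2800, 0.7500) x2=(-0.8400, -1.5600, 1.6700) x3=(0.2300, -1.3800, 0.8900)
step 1: x0=(-0.9732, 1.5615, -1.7046) x1=(1.2559, -1.2767, 0.7687) x2=(-0.8608, -1.5732, 1.6897) x3=(0.2151, -1.3837, 0.8844)
step 2: x0=(-0.9864, 1.5631, -1.6892) x1=(1.2515, -1.2735, 0.7875) x2=(-0.8814, -1.5863, 1.7093) x3=(0.2006, -1.3875, 0.8789)
step 3: x0=(-0.9996, 1.5646, -1.6738) x1=(1.2468, -1.2702, 0.8063) x2=(-0.9019, -1.5995, 1.7288) x3=(0.1865, -1.3912, 0.8736)
step 4: x0=(-1.0128, 1.5662, -1.6584) x1=(1.2417, -1.2671, 0.8251) x2=(-0.9223, -1.6126, 1.7482) x3=(0.1728, -1.3949, 0.8685)
step 5: x0=(-1.0260, 1.5677, -1.6430) x1=(1.2362, -1.2639, 0.8439) x2=(-0.9425, -1.6256, 1.7675) x3=(0.1598, -1.3985, 0.8636)
step 6: x0=(-1.0392, 1.5692, -1.6276) x1=(1.2304, -1.2608, 0.8627) x2=(-0.9626, -1.6387, 1.7867) x3=(0.1473, -1.4021, 0.8588)
step 7: x0=(-1.0524, 1.5708, -1.6122) x1=(1.2242, -1.2578, 0.8816) x2=(-0.9826, -1.6517, 1.8058) x3=(0.1355, -1.4056, 0.8542)
step 8: x0=(-1.0656, 1.5723, -1.5968) x1=(1.2175, -1.2548, 0.9004) x2=(-1.0025, -1.6647, 1.8248) x3=(0.1244, -1.4090, 0.8497)
step 9: x0=(-1.0788, 1.5739, -1.5814) x1=(1.2105, -1.2519, 0.9192) x2=(-1.0223, -1.6777, 1.8438) x3=(0.1140, -1.4123, 0.8455)
step 10: x0=(-1.0920, 1.5754, -1.5660) x1=(1.2030, -1.2490, 0.9380) x2=(-1.0421, -1.6907, 1.8627) x3=(0.1043, -1.4156, 0.8414)
step 11: x0=(-1.1052, 1.5769, -1.5506) x1=(1.1951, -1.2462, 0.9567) x2=(-1.0618, -1.7037, 1.8815) x3=(0.0954, -1.4187, 0.8375)
step 12: x0=(-1.1184, 1.5785, -1.5352) x1=(1.1869, -1.2435, 0.9754) x2=(-1.0814, -1.7166, 1.9003) x3=(0.0873, -1.4217, 0.8338)
step 13: x0=(-1.1316, 1.5800, -1.5198) x1=(1.1782, -1.2408, 0.9941) x2=(-1.1010, -1.7295, 1.9191) x3=(0.0799, -1.4246, 0.8304)
step 14: x0=(-1.1448, 1.5815, -1.5044) x1=(1.1691, -1.2382, 1.0127) x2=(-1.1205, -1.7425, 1.9378) x3=(0.0733, -1.4274, 0.8271)
step 15: x0=(-1.1580, 1.5831, -1.4890) x1=(1.1596, -1.2357, 1.0312) x2=(-1.1400, -1.7554, 1.9564) x3=(0.0675, -1.4301, 0.8241)
step 16: x0=(-1.1712, 1.5846, -1.4736) x1=(1.1497, -1.2332, 1.0497) x2=(-1.1594, -1.7683, 1.9750) x3=(0.0625, -1.4326, 0.8213)
step 17: x0=(-1.1844, 1.5862, -1.4582) x1=(1.1395, -1.2308, 1.0680) x2=(-1.1788, -1.7811, 1.9936) x3=(0.0583, -1.4350, 0.8187)
step 18: x0=(-1.1976, 1.5877, -1.4428) x1=(1.1288, -1.2285, 1.0863) x2=(-1.1982, -1.7940, 2.0122) x3=(0.0548, -1.4372, 0.8164)
step 19: x0=(-1.2108, 1.5892, -1.4274) x1=(1.1177, -1.2263, 1.1045) x2=(-1.2175, -1.8069, 2.0307) x3=(0.0522, -1.4393, 0.8144)
step 20: x0=(-1.2240, 1.5908, -1.4120) x1=(1.1063, -1.2241, 1.1226) x2=(-1.2368, -1.8197, 2.0492) x3=(0.0504, -1.4413, 0.8126)
step 21: x0=(-1.2372, 1.5923, -1.3966) x1=(1.0944, -1.2221, 1.1406) x2=(-1.2561, -1.8326, 2.0677) x3=(0.0493, -1.4431, 0.8112)
step 22: x0=(-1.2504, 1.5938, -1.3812) x1=(1.0822, -1.2201, 1.1584) x2=(-1.2754, -1.8454, 2.0862) x3=(0.0491, -1.4447, 0.8100)
step 23: x0=(-1.2636, 1.5954, -1.3658) x1=(1.0696, -1.2181, 1.1761) x2=(-1.2947, -1.8583, 2.1046) x3=(0.0497, -1.4461, 0.8092)

4.8961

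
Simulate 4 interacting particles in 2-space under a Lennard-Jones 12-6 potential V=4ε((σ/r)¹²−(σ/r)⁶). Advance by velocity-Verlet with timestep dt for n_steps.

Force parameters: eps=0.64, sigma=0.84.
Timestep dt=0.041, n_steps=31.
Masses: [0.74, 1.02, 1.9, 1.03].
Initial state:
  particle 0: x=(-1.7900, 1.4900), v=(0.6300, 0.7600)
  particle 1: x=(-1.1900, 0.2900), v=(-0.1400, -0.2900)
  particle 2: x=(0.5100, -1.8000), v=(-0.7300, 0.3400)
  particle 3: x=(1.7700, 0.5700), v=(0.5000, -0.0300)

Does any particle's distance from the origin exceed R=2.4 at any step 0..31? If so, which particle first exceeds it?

step 0: x0=(-1.7900, 1.4900) x1=(-1.1900, 0.2900) x2=(0.5100, -1.8000) x3=(1.7700, 0.5700)
step 1: x0=(-1.7639, 1.5205) x1=(-1.1960, 0.2786) x2=(0.4801, -1.7861) x3=(1.7905, 0.5688)
step 2: x0=(-1.7372, 1.5500) x1=(-1.2023, 0.2679) x2=(0.4501, -1.7721) x3=(1.8110, 0.5675)
step 3: x0=(-1.7101, 1.5784) x1=(-1.2089, 0.2580) x2=(0.4202, -1.7581) x3=(1.8315, 0.5663)
step 4: x0=(-1.6827, 1.6058) x1=(-1.2158, 0.2488) x2=(0.3903, -1.7442) x3=(1.8519, 0.5650)
step 5: x0=(-1.6550, 1.6324) x1=(-1.2228, 0.2401) x2=(0.3603, -1.7302) x3=(1.8724, 0.5638)
step 6: x0=(-1.6270, 1.6583) x1=(-1.2301, 0.2321) x2=(0.3304, -1.7162) x3=(1.8928, 0.5625)
step 7: x0=(-1.5988, 1.6834) x1=(-1.2374, 0.2245) x2=(0.3005, -1.7022) x3=(1.9133, 0.5612)
step 8: x0=(-1.5705, 1.7079) x1=(-1.2449, 0.2174) x2=(0.2705, -1.6882) x3=(1.9337, 0.5599)
step 9: x0=(-1.5420, 1.7318) x1=(-1.2524, 0.2107) x2=(0.2406, -1.6742) x3=(1.9542, 0.5586)
step 10: x0=(-1.5134, 1.7551) x1=(-1.2600, 0.2043) x2=(0.2106, -1.6602) x3=(1.9746, 0.5574)
step 11: x0=(-1.4848, 1.7780) x1=(-1.2677, 0.1983) x2=(0.1806, -1.6461) x3=(1.9950, 0.5561)
step 12: x0=(-1.4561, 1.8004) x1=(-1.2754, 0.1926) x2=(0.1507, -1.6321) x3=(2.0154, 0.5548)
step 13: x0=(-1.4273, 1.8224) x1=(-1.2830, 0.1872) x2=(0.1207, -1.6180) x3=(2.0358, 0.5535)
step 14: x0=(-1.3985, 1.8441) x1=(-1.2907, 0.1821) x2=(0.0907, -1.6039) x3=(2.0562, 0.5522)
step 15: x0=(-1.3697, 1.8654) x1=(-1.2984, 0.1771) x2=(0.0607, -1.5898) x3=(2.0766, 0.5508)
step 16: x0=(-1.3409, 1.8864) x1=(-1.3061, 0.1723) x2=(0.0307, -1.5757) x3=(2.0970, 0.5495)
step 17: x0=(-1.3120, 1.9072) x1=(-1.3138, 0.1677) x2=(0.0007, -1.5616) x3=(2.1174, 0.5482)
step 18: x0=(-1.2832, 1.9276) x1=(-1.3214, 0.1633) x2=(-0.0293, -1.5474) x3=(2.1377, 0.5469)
step 19: x0=(-1.2544, 1.9479) x1=(-1.3290, 0.1590) x2=(-0.0593, -1.5333) x3=(2.1581, 0.5456)
step 20: x0=(-1.2255, 1.9680) x1=(-1.3366, 0.1548) x2=(-0.0893, -1.5191) x3=(2.1785, 0.5442)
step 21: x0=(-1.1967, 1.9878) x1=(-1.3441, 0.1507) x2=(-0.1194, -1.5049) x3=(2.1988, 0.5429)
step 22: x0=(-1.1679, 2.0075) x1=(-1.3516, 0.1466) x2=(-0.1495, -1.4906) x3=(2.2192, 0.5416)
step 23: x0=(-1.1391, 2.0271) x1=(-1.3590, 0.1427) x2=(-0.1796, -1.4764) x3=(2.2395, 0.5403)
step 24: x0=(-1.1103, 2.0465) x1=(-1.3664, 0.1387) x2=(-0.2097, -1.4621) x3=(2.2599, 0.5389)
step 25: x0=(-1.0816, 2.0658) x1=(-1.3737, 0.1348) x2=(-0.2398, -1.4477) x3=(2.2802, 0.5376)
step 26: x0=(-1.0528, 2.0850) x1=(-1.3810, 0.1309) x2=(-0.2700, -1.4334) x3=(2.3005, 0.5363)
step 27: x0=(-1.0241, 2.1040) x1=(-1.3882, 0.1271) x2=(-0.3002, -1.4190) x3=(2.3209, 0.5349)
step 28: x0=(-0.9954, 2.1230) x1=(-1.3953, 0.1231) x2=(-0.3304, -1.4045) x3=(2.3412, 0.5336)
step 29: x0=(-0.9667, 2.1419) x1=(-1.4024, 0.1192) x2=(-0.3606, -1.3900) x3=(2.3615, 0.5323)
step 30: x0=(-0.9380, 2.1607) x1=(-1.4093, 0.1152) x2=(-0.3909, -1.3754) x3=(2.3819, 0.5309)
step 31: x0=(-0.9093, 2.1795) x1=(-1.4162, 0.1111) x2=(-0.4213, -1.3608) x3=(2.4022, 0.5296)

yes, particle 3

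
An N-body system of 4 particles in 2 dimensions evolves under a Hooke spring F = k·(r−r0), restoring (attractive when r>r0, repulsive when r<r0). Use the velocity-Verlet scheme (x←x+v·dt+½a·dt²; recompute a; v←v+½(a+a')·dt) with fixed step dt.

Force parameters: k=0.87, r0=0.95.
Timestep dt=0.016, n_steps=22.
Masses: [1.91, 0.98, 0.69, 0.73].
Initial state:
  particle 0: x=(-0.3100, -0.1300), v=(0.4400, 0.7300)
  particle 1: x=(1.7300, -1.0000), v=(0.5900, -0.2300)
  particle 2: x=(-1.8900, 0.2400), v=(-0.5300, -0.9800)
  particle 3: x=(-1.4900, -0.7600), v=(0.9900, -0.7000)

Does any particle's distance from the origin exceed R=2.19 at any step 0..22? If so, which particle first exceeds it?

no

step 0: x0=(-0.3100, -0.1300) x1=(1.7300, -1.0000) x2=(-1.8900, 0.2400) x3=(-1.4900, -0.7600)
step 1: x0=(-0.3030, -0.1184) x1=(1.7387, -1.0035) x2=(-1.8979, 0.2241) x3=(-1.4738, -0.7712)
step 2: x0=(-0.2959, -0.1068) x1=(1.7461, -1.0066) x2=(-1.9047, 0.2079) x3=(-1.4568, -0.7823)
step 3: x0=(-0.2888, -0.0952) x1=(1.7520, -1.0094) x2=(-1.9104, 0.1912) x3=(-1.4390, -0.7934)
step 4: x0=(-0.2817, -0.0838) x1=(1.7565, -1.0118) x2=(-1.9150, 0.1742) x3=(-1.4204, -0.8044)
step 5: x0=(-0.2746, -0.0724) x1=(1.7597, -1.0139) x2=(-1.9184, 0.1568) x3=(-1.4011, -0.8154)
step 6: x0=(-0.2674, -0.0611) x1=(1.7614, -1.0156) x2=(-1.9207, 0.1391) x3=(-1.3810, -0.8263)
step 7: x0=(-0.2603, -0.0499) x1=(1.7617, -1.0169) x2=(-1.9218, 0.1210) x3=(-1.3602, -0.8371)
step 8: x0=(-0.2531, -0.0388) x1=(1.7607, -1.0179) x2=(-1.9218, 0.1026) x3=(-1.3387, -0.8479)
step 9: x0=(-0.2459, -0.0278) x1=(1.7582, -1.0186) x2=(-1.9206, 0.0838) x3=(-1.3164, -0.8586)
step 10: x0=(-0.2387, -0.0168) x1=(1.7544, -1.0189) x2=(-1.9182, 0.0647) x3=(-1.2934, -0.8692)
step 11: x0=(-0.2315, -0.0059) x1=(1.7492, -1.0189) x2=(-1.9147, 0.0453) x3=(-1.2697, -0.8797)
step 12: x0=(-0.2243, 0.0048) x1=(1.7427, -1.0185) x2=(-1.9101, 0.0256) x3=(-1.2452, -0.8901)
step 13: x0=(-0.2171, 0.0155) x1=(1.7348, -1.0178) x2=(-1.9043, 0.0055) x3=(-1.2202, -0.9004)
step 14: x0=(-0.2099, 0.0261) x1=(1.7256, -1.0168) x2=(-1.8973, -0.0148) x3=(-1.1944, -0.9106)
step 15: x0=(-0.2026, 0.0365) x1=(1.7151, -1.0154) x2=(-1.8892, -0.0354) x3=(-1.1680, -0.9207)
step 16: x0=(-0.1954, 0.0469) x1=(1.7033, -1.0138) x2=(-1.8799, -0.0563) x3=(-1.1409, -0.9306)
step 17: x0=(-0.1881, 0.0571) x1=(1.6902, -1.0118) x2=(-1.8695, -0.0774) x3=(-1.1132, -0.9405)
step 18: x0=(-0.1809, 0.0673) x1=(1.6759, -1.0095) x2=(-1.8580, -0.0988) x3=(-1.0849, -0.9502)
step 19: x0=(-0.1736, 0.0773) x1=(1.6603, -1.0070) x2=(-1.8453, -0.1205) x3=(-1.0561, -0.9598)
step 20: x0=(-0.1664, 0.0872) x1=(1.6435, -1.0041) x2=(-1.8315, -0.1424) x3=(-1.0266, -0.9693)
step 21: x0=(-0.1591, 0.0970) x1=(1.6255, -1.0009) x2=(-1.8167, -0.1645) x3=(-0.9966, -0.9787)
step 22: x0=(-0.1518, 0.1066) x1=(1.6063, -0.9975) x2=(-1.8007, -0.1868) x3=(-0.9660, -0.9879)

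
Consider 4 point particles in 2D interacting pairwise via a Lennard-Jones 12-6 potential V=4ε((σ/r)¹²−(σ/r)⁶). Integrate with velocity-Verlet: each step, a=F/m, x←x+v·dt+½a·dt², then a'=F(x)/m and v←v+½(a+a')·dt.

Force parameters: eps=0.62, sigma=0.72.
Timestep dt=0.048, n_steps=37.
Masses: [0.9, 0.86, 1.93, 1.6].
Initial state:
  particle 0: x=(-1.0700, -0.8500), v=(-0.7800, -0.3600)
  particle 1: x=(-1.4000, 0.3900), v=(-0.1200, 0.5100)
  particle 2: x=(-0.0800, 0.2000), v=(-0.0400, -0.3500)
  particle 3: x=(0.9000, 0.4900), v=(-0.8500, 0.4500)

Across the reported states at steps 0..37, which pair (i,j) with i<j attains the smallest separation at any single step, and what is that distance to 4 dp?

step 0: x0=(-1.0700, -0.8500) x1=(-1.4000, 0.3900) x2=(-0.0800, 0.2000) x3=(0.9000, 0.4900)
step 1: x0=(-1.1074, -0.8667) x1=(-1.4053, 0.4140) x2=(-0.0814, 0.1834) x3=(0.8583, 0.5113)
step 2: x0=(-1.1447, -0.8824) x1=(-1.4097, 0.4371) x2=(-0.0814, 0.1673) x3=(0.8144, 0.5319)
step 3: x0=(-1.1820, -0.8973) x1=(-1.4134, 0.4595) x2=(-0.0799, 0.1520) x3=(0.7683, 0.5516)
step 4: x0=(-1.2191, -0.9115) x1=(-1.4164, 0.4811) x2=(-0.0767, 0.1375) x3=(0.7196, 0.5700)
step 5: x0=(-1.2560, -0.9250) x1=(-1.4187, 0.5022) x2=(-0.0717, 0.1243) x3=(0.6683, 0.5871)
step 6: x0=(-1.2929, -0.9380) x1=(-1.4205, 0.5226) x2=(-0.0650, 0.1123) x3=(0.6146, 0.6026)
step 7: x0=(-1.3297, -0.9505) x1=(-1.4217, 0.5426) x2=(-0.0571, 0.1013) x3=(0.5592, 0.6170)
step 8: x0=(-1.3663, -0.9626) x1=(-1.4225, 0.5621) x2=(-0.0498, 0.0900) x3=(0.5042, 0.6316)
step 9: x0=(-1.4028, -0.9743) x1=(-1.4228, 0.5812) x2=(-0.0458, 0.0758) x3=(0.4528, 0.6499)
step 10: x0=(-1.4393, -0.9857) x1=(-1.4227, 0.6000) x2=(-0.0468, 0.0560) x3=(0.4072, 0.6749)
step 11: x0=(-1.4756, -0.9968) x1=(-1.4223, 0.6184) x2=(-0.0514, 0.0316) x3=(0.3657, 0.7055)
step 12: x0=(-1.5118, -1.0077) x1=(-1.4214, 0.6364) x2=(-0.0571, 0.0059) x3=(0.3251, 0.7376)
step 13: x0=(-1.5480, -1.0184) x1=(-1.4201, 0.6542) x2=(-0.0623, -0.0187) x3=(0.2838, 0.7686)
step 14: x0=(-1.5841, -1.0289) x1=(-1.4185, 0.6718) x2=(-0.0668, -0.0413) x3=(0.2414, 0.7971)
step 15: x0=(-1.6200, -1.0392) x1=(-1.4164, 0.6890) x2=(-0.0706, -0.0616) x3=(0.1978, 0.8228)
step 16: x0=(-1.6559, -1.0493) x1=(-1.4140, 0.7061) x2=(-0.0739, -0.0795) x3=(0.1534, 0.8458)
step 17: x0=(-1.6918, -1.0593) x1=(-1.4111, 0.7229) x2=(-0.0767, -0.0953) x3=(0.1082, 0.8662)
step 18: x0=(-1.7275, -1.0692) x1=(-1.4078, 0.7396) x2=(-0.0793, -0.1091) x3=(0.0623, 0.8842)
step 19: x0=(-1.7632, -1.0790) x1=(-1.4039, 0.7561) x2=(-0.0818, -0.1212) x3=(0.0160, 0.9001)
step 20: x0=(-1.7988, -1.0887) x1=(-1.3995, 0.7724) x2=(-0.0842, -0.1316) x3=(-0.0307, 0.9142)
step 21: x0=(-1.8344, -1.0983) x1=(-1.3943, 0.7887) x2=(-0.0866, -0.1406) x3=(-0.0779, 0.9264)
step 22: x0=(-1.8699, -1.1078) x1=(-1.3882, 0.8048) x2=(-0.0891, -0.1482) x3=(-0.1254, 0.9371)
step 23: x0=(-1.9053, -1.1172) x1=(-1.3810, 0.8209) x2=(-0.0918, -0.1547) x3=(-0.1734, 0.9464)
step 24: x0=(-1.9408, -1.1266) x1=(-1.3724, 0.8369) x2=(-0.0945, -0.1601) x3=(-0.2220, 0.9543)
step 25: x0=(-1.9761, -1.1360) x1=(-1.3619, 0.8530) x2=(-0.0975, -0.1645) x3=(-0.2715, 0.9610)
step 26: x0=(-2.0115, -1.1453) x1=(-1.3487, 0.8692) x2=(-0.1007, -0.1680) x3=(-0.3221, 0.9665)
step 27: x0=(-2.0468, -1.1546) x1=(-1.3321, 0.8856) x2=(-0.1041, -0.1706) x3=(-0.3743, 0.9708)
step 28: x0=(-2.0820, -1.1638) x1=(-1.3106, 0.9022) x2=(-0.1078, -0.1725) x3=(-0.4289, 0.9742)
step 29: x0=(-2.1173, -1.1730) x1=(-1.2834, 0.9192) x2=(-0.1117, -0.1737) x3=(-0.4862, 0.9765)
step 30: x0=(-2.1525, -1.1821) x1=(-1.2580, 0.9358) x2=(-0.1158, -0.1743) x3=(-0.5423, 0.9782)
step 31: x0=(-2.1877, -1.1913) x1=(-1.2924, 0.9488) x2=(-0.1203, -0.1744) x3=(-0.5660, 0.9811)
step 32: x0=(-2.2229, -1.2004) x1=(-1.3724, 0.9595) x2=(-0.1249, -0.1738) x3=(-0.5649, 0.9847)
step 33: x0=(-2.2580, -1.2095) x1=(-1.4523, 0.9702) x2=(-0.1298, -0.1728) x3=(-0.5635, 0.9876)
step 34: x0=(-2.2932, -1.2185) x1=(-1.5267, 0.9809) x2=(-0.1349, -0.1713) x3=(-0.5648, 0.9899)
step 35: x0=(-2.3283, -1.2276) x1=(-1.5963, 0.9915) x2=(-0.1403, -0.1693) x3=(-0.5685, 0.9916)
step 36: x0=(-2.3634, -1.2366) x1=(-1.6623, 1.0021) x2=(-0.1458, -0.1667) x3=(-0.5739, 0.9927)
step 37: x0=(-2.3985, -1.2456) x1=(-1.7258, 1.0126) x2=(-0.1516, -0.1637) x3=(-0.5804, 0.9932)

pair (1,3), distance 0.7169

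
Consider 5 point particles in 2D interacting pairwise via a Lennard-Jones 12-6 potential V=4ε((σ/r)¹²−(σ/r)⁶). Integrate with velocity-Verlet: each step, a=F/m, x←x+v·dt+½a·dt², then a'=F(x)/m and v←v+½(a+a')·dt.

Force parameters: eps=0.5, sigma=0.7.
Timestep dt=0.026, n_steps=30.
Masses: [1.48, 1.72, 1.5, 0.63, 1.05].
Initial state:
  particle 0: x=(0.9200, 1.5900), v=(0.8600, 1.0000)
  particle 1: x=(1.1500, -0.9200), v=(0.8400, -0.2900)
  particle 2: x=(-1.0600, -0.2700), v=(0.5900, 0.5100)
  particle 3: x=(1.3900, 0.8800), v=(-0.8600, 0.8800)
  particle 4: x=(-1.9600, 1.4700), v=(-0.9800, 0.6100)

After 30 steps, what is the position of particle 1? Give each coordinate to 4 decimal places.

step 0: x0=(0.9200, 1.5900) x1=(1.1500, -0.9200) x2=(-1.0600, -0.2700) x3=(1.3900, 0.8800) x4=(-1.9600, 1.4700)
step 1: x0=(0.9426, 1.6157) x1=(1.1718, -0.9275) x2=(-1.0447, -0.2567) x3=(1.3671, 0.9036) x4=(-1.9855, 1.4859)
step 2: x0=(0.9655, 1.6408) x1=(1.1937, -0.9351) x2=(-1.0293, -0.2435) x3=(1.3435, 0.9285) x4=(-2.0110, 1.5017)
step 3: x0=(0.9886, 1.6655) x1=(1.2155, -0.9426) x2=(-1.0140, -0.2302) x3=(1.3194, 0.9543) x4=(-2.0364, 1.5175)
step 4: x0=(1.0117, 1.6903) x1=(1.2374, -0.9501) x2=(-0.9986, -0.2169) x3=(1.2953, 0.9800) x4=(-2.0619, 1.5334)
step 5: x0=(1.0345, 1.7158) x1=(1.2592, -0.9576) x2=(-0.9833, -0.2036) x3=(1.2718, 1.0040) x4=(-2.0873, 1.5492)
step 6: x0=(1.0568, 1.7427) x1=(1.2810, -0.9651) x2=(-0.9680, -0.1904) x3=(1.2495, 1.0246) x4=(-2.1128, 1.5650)
step 7: x0=(1.0786, 1.7716) x1=(1.3029, -0.9726) x2=(-0.9526, -0.1771) x3=(1.2285, 1.0407) x4=(-2.1383, 1.5809)
step 8: x0=(1.1000, 1.8022) x1=(1.3247, -0.9801) x2=(-0.9373, -0.1638) x3=(1.2083, 1.0525) x4=(-2.1637, 1.5967)
step 9: x0=(1.1213, 1.8340) x1=(1.3465, -0.9876) x2=(-0.9219, -0.1505) x3=(1.1884, 1.0617) x4=(-2.1892, 1.6125)
step 10: x0=(1.1426, 1.8660) x1=(1.3683, -0.9950) x2=(-0.9066, -0.1372) x3=(1.1686, 1.0701) x4=(-2.2146, 1.6283)
step 11: x0=(1.1638, 1.8978) x1=(1.3902, -1.0025) x2=(-0.8912, -0.1239) x3=(1.1488, 1.0792) x4=(-2.2401, 1.6441)
step 12: x0=(1.1851, 1.9291) x1=(1.4120, -1.0100) x2=(-0.8759, -0.1106) x3=(1.1290, 1.0895) x4=(-2.2655, 1.6599)
step 13: x0=(1.2063, 1.9596) x1=(1.4338, -1.0175) x2=(-0.8605, -0.0973) x3=(1.1094, 1.1016) x4=(-2.2909, 1.6757)
step 14: x0=(1.2274, 1.9894) x1=(1.4556, -1.0249) x2=(-0.8452, -0.0840) x3=(1.0899, 1.1154) x4=(-2.3164, 1.6915)
step 15: x0=(1.2484, 2.0183) x1=(1.4775, -1.0324) x2=(-0.8298, -0.0707) x3=(1.0707, 1.1311) x4=(-2.3418, 1.7073)
step 16: x0=(1.2692, 2.0466) x1=(1.4993, -1.0398) x2=(-0.8145, -0.0574) x3=(1.0519, 1.1484) x4=(-2.3672, 1.7231)
step 17: x0=(1.2899, 2.0742) x1=(1.5211, -1.0473) x2=(-0.7991, -0.0441) x3=(1.0334, 1.1673) x4=(-2.3927, 1.7389)
step 18: x0=(1.3104, 2.1011) x1=(1.5429, -1.0547) x2=(-0.7838, -0.0307) x3=(1.0153, 1.1877) x4=(-2.4181, 1.7547)
step 19: x0=(1.3307, 2.1275) x1=(1.5647, -1.0622) x2=(-0.7684, -0.0174) x3=(0.9977, 1.2095) x4=(-2.4435, 1.7705)
step 20: x0=(1.3508, 2.1534) x1=(1.5866, -1.0696) x2=(-0.7530, -0.0041) x3=(0.9805, 1.2324) x4=(-2.4690, 1.7863)
step 21: x0=(1.3707, 2.1787) x1=(1.6084, -1.0771) x2=(-0.7377, 0.0092) x3=(0.9638, 1.2564) x4=(-2.4944, 1.8021)
step 22: x0=(1.3905, 2.2037) x1=(1.6302, -1.0845) x2=(-0.7223, 0.0225) x3=(0.9474, 1.2815) x4=(-2.5198, 1.8179)
step 23: x0=(1.4100, 2.2283) x1=(1.6520, -1.0920) x2=(-0.7069, 0.0359) x3=(0.9316, 1.3075) x4=(-2.5452, 1.8337)
step 24: x0=(1.4294, 2.2524) x1=(1.6738, -1.0994) x2=(-0.6916, 0.0492) x3=(0.9161, 1.3343) x4=(-2.5707, 1.8495)
step 25: x0=(1.4486, 2.2763) x1=(1.6956, -1.1069) x2=(-0.6762, 0.0625) x3=(0.9011, 1.3618) x4=(-2.5961, 1.8653)
step 26: x0=(1.4676, 2.2999) x1=(1.7174, -1.1143) x2=(-0.6608, 0.0759) x3=(0.8865, 1.3901) x4=(-2.6215, 1.8811)
step 27: x0=(1.4864, 2.3232) x1=(1.7393, -1.1218) x2=(-0.6454, 0.0892) x3=(0.8723, 1.4190) x4=(-2.6469, 1.8968)
step 28: x0=(1.5051, 2.3462) x1=(1.7611, -1.1292) x2=(-0.6300, 0.1025) x3=(0.8585, 1.4484) x4=(-2.6723, 1.9126)
step 29: x0=(1.5236, 2.3691) x1=(1.7829, -1.1366) x2=(-0.6146, 0.1159) x3=(0.8450, 1.4784) x4=(-2.6977, 1.9284)
step 30: x0=(1.5420, 2.3917) x1=(1.8047, -1.1441) x2=(-0.5992, 0.1292) x3=(0.8320, 1.5089) x4=(-2.7232, 1.9442)

(1.8047, -1.1441)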